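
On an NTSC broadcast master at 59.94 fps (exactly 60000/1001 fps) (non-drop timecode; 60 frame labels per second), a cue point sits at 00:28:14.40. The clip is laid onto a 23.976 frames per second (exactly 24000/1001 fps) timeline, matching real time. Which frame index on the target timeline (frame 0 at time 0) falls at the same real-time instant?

frame 40672

Source frame index: (0×3600 + 28×60 + 14) × 60 + 40 = 101680.
Real time: 101680 / (60000/1001) = 1272271/750 s.
Target frame: (1272271/750) × (24000/1001) = 40672.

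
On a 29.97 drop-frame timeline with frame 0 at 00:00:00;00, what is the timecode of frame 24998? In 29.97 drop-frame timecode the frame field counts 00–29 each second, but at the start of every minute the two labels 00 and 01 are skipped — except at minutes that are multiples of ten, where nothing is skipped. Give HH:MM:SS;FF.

Each 10-minute DF block holds 10 × 60 × 30 − 9 × 2 = 17982 frames. 24998 ÷ 17982 → 1 full block, remainder 7016.
Within the partial block the first minute is 1800 frames and each further minute 1798, so 3 further minute boundaries passed. Total skipped labels = 18 × 1 + 2 × 3 = 24.
Non-drop label index = 24998 + 24 = 25022; at 30 labels/s that is 00:13:54:02, i.e. DF 00:13:54;02.

00:13:54;02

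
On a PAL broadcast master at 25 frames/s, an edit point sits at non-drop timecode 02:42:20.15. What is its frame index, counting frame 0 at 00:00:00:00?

Total seconds to the label: (2 × 3600 + 42 × 60 + 20) = 9740.
Frame index = 9740 × 25 + 15 = 243515.

243515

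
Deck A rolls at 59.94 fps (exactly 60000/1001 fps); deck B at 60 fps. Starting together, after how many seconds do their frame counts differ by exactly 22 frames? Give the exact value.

The gap grows by |60 − 60000/1001| = 60/1001 frames per second.
Time for a 22-frame gap: 22 ÷ (60/1001) = 11011/30 s.

11011/30 seconds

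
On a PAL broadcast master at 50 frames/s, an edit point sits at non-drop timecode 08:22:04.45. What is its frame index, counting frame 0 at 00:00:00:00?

frame 1506245

Total seconds to the label: (8 × 3600 + 22 × 60 + 4) = 30124.
Frame index = 30124 × 50 + 45 = 1506245.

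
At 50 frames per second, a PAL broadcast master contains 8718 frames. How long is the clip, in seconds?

174.36 seconds

Running time = 8718 / (50) = 174.36 s.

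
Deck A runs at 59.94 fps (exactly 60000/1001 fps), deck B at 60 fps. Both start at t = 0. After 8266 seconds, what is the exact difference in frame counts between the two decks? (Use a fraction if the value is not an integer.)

495960/1001 frames

A emits 60000/1001 × 8266 = 495960000/1001 frames; B emits 60 × 8266 = 495960.
Difference = 495960/1001 frames (≈ 495.4645); B is ahead of A.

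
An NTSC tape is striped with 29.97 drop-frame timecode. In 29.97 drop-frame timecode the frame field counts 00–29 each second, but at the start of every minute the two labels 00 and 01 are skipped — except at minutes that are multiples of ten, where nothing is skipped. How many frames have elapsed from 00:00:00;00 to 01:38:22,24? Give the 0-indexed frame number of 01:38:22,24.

176906

Complete 10-minute blocks: 9, each 17982 frames → 161838.
Remaining 8 whole minutes in the current block: 1800 + 7 × 1798 = 14386 frames.
Within the current minute: 22 × 30 + 24 − 2 = 682 (labels ;00/;01 skipped at this minute). Total = 161838 + 14386 + 682 = 176906.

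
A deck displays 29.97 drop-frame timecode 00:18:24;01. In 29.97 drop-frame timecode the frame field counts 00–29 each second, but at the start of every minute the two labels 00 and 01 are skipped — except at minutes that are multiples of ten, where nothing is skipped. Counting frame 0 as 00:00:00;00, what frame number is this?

33087

As if non-drop at 30 labels/s: (0 × 3600 + 18 × 60 + 24) × 30 + 1 = 33121.
Minute boundaries passed: 18; those not divisible by 10: 18 − 1 = 17; dropped labels = 2 × 17 = 34.
Actual frame index = 33121 − 34 = 33087.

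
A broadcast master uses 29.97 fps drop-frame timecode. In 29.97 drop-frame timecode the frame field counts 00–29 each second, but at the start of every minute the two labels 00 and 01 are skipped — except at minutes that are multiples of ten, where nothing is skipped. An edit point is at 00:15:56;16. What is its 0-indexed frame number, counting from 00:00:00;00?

28668

As if non-drop at 30 labels/s: (0 × 3600 + 15 × 60 + 56) × 30 + 16 = 28696.
Minute boundaries passed: 15; those not divisible by 10: 15 − 1 = 14; dropped labels = 2 × 14 = 28.
Actual frame index = 28696 − 28 = 28668.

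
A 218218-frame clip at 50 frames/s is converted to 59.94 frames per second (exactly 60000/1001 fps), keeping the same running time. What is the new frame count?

Target frames = source frames × (target rate / source rate) = 218218 × (60000/1001)/(50) = 218218 × 1200/1001 = 261600.

261600 frames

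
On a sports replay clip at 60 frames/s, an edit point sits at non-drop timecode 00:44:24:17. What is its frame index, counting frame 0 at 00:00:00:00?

159857

Total seconds to the label: (0 × 3600 + 44 × 60 + 24) = 2664.
Frame index = 2664 × 60 + 17 = 159857.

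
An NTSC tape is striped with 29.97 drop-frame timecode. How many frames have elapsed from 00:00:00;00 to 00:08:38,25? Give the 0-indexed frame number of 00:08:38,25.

15549

Complete 10-minute blocks: 0, each 17982 frames → 0.
Remaining 8 whole minutes in the current block: 1800 + 7 × 1798 = 14386 frames.
Within the current minute: 38 × 30 + 25 − 2 = 1163 (labels ;00/;01 skipped at this minute). Total = 0 + 14386 + 1163 = 15549.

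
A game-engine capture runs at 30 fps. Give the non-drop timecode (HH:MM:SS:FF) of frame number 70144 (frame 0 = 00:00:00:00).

00:38:58:04

70144 ÷ 30 = 2338 full seconds, remainder 4 frames.
2338 s = 0 h 38 min 58 s.
Timecode: 00:38:58:04.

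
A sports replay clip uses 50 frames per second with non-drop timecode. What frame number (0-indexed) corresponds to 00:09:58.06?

Total seconds to the label: (0 × 3600 + 9 × 60 + 58) = 598.
Frame index = 598 × 50 + 6 = 29906.

frame 29906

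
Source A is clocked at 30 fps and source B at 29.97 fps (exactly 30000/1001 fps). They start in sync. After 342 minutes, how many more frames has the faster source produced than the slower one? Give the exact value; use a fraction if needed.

615600/1001 frames

342 min = 20520 s.
A emits 30 × 20520 = 615600 frames; B emits 30000/1001 × 20520 = 615600000/1001.
Difference = 615600/1001 frames (≈ 614.9850); B is behind A.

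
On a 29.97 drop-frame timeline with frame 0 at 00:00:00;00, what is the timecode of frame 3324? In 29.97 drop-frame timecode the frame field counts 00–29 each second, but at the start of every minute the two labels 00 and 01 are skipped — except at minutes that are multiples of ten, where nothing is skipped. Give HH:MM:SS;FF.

Ten DF minutes hold 17982 frames, so frame 3324 lies in block 0 (frames 0–17981) with 3324 frames into that block.
The block's first minute is 1800 frames and the rest 1798 each; 3324 frames reaches minute 1, so 0 × 18 + 1 × 2 = 2 labels have been skipped so far.
Adding those back, label number 3324 + 2 = 3326 at 30 labels/s is 110 s + 26 f = 0 h 1 min 50 s frame 26, i.e. 00:01:50;26.

00:01:50;26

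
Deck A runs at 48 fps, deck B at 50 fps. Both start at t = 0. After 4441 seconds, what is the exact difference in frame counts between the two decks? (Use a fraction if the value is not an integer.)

8882 frames

A emits 48 × 4441 = 213168 frames; B emits 50 × 4441 = 222050.
Difference = 8882 frames; B is ahead of A.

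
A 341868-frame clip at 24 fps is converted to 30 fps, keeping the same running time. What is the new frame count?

Target frames = source frames × (target rate / source rate) = 341868 × (30)/(24) = 341868 × 5/4 = 427335.

427335 frames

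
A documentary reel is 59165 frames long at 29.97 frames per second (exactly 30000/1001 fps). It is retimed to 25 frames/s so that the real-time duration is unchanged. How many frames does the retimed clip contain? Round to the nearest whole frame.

49353 frames

Frames at target rate = 59165 × (25) / (30000/1001) = 11844833/240 ≈ 49353.471.
Nearest whole frame: 49353.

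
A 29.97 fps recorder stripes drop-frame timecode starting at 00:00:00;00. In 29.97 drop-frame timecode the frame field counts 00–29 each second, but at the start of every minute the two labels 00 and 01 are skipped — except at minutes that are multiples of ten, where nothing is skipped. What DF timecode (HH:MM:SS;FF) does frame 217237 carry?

02:00:48;13

Each 10-minute DF block holds 10 × 60 × 30 − 9 × 2 = 17982 frames. 217237 ÷ 17982 → 12 full blocks, remainder 1453.
Within the partial block the first minute is 1800 frames and each further minute 1798, so 0 further minute boundaries passed. Total skipped labels = 18 × 12 + 2 × 0 = 216.
Non-drop label index = 217237 + 216 = 217453; at 30 labels/s that is 02:00:48:13, i.e. DF 02:00:48;13.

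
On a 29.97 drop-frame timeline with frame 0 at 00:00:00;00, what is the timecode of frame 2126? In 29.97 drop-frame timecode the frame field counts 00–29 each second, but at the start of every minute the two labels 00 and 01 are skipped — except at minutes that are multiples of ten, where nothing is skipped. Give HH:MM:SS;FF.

Ten DF minutes hold 17982 frames, so frame 2126 lies in block 0 (frames 0–17981) with 2126 frames into that block.
The block's first minute is 1800 frames and the rest 1798 each; 2126 frames reaches minute 1, so 0 × 18 + 1 × 2 = 2 labels have been skipped so far.
Adding those back, label number 2126 + 2 = 2128 at 30 labels/s is 70 s + 28 f = 0 h 1 min 10 s frame 28, i.e. 00:01:10;28.

00:01:10;28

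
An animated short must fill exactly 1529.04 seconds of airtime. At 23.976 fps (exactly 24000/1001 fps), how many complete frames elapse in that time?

36660 frames

Frames = 1529.04 × 24000/1001 = 36696960/1001 ≈ 36660.2997.
Complete frames: 36660.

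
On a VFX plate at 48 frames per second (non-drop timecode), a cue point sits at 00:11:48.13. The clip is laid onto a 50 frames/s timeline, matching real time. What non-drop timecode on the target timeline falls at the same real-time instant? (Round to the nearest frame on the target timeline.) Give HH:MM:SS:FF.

Source frame index: (0×3600 + 11×60 + 48) × 48 + 13 = 33997.
Real time: 33997 / (48) = 33997/48 s.
Target frame: (33997/48) × (50) = 849925/24 ≈ 35413.542 → 35414.
At 50 labels/s: frame 35414 → 00:11:48:14.

00:11:48:14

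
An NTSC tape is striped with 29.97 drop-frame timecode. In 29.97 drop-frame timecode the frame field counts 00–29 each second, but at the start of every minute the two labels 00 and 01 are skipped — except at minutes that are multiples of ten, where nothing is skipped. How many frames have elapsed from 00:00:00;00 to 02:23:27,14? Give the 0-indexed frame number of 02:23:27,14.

Complete 10-minute blocks: 14, each 17982 frames → 251748.
Remaining 3 whole minutes in the current block: 1800 + 2 × 1798 = 5396 frames.
Within the current minute: 27 × 30 + 14 − 2 = 822 (labels ;00/;01 skipped at this minute). Total = 251748 + 5396 + 822 = 257966.

257966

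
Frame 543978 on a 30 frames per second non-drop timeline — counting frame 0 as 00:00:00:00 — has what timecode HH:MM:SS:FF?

05:02:12:18

543978 ÷ 30 = 18132 full seconds, remainder 18 frames.
18132 s = 5 h 2 min 12 s.
Timecode: 05:02:12:18.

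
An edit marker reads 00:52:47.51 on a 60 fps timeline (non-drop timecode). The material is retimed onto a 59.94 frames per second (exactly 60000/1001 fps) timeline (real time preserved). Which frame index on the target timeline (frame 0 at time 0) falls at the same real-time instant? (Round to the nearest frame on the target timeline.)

Source frame index: (0×3600 + 52×60 + 47) × 60 + 51 = 190071.
Real time: 190071 / (60) = 63357/20 s.
Target frame: (63357/20) × (60000/1001) = 27153000/143 ≈ 189881.119 → 189881.

frame 189881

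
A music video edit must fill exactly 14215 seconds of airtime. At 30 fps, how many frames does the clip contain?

426450 frames

Frames = 14215 × 30 = 426450.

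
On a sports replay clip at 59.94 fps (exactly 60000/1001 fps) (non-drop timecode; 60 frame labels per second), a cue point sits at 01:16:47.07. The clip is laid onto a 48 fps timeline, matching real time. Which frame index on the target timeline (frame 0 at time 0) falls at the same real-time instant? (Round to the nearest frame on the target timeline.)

Source frame index: (1×3600 + 16×60 + 47) × 60 + 7 = 276427.
Real time: 276427 / (60000/1001) = 276703427/60000 s.
Target frame: (276703427/60000) × (48) = 276703427/1250 ≈ 221362.742 → 221363.

frame 221363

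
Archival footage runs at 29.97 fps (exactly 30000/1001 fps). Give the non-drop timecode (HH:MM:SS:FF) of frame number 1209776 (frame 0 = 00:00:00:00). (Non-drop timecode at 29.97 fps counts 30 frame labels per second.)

11:12:05:26

1209776 ÷ 30 = 40325 full seconds, remainder 26 frames.
40325 s = 11 h 12 min 5 s.
Timecode: 11:12:05:26.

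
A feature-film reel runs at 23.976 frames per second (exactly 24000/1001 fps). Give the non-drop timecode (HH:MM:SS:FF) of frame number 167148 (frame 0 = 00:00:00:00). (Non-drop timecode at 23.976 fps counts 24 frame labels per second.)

01:56:04:12

167148 ÷ 24 = 6964 full seconds, remainder 12 frames.
6964 s = 1 h 56 min 4 s.
Timecode: 01:56:04:12.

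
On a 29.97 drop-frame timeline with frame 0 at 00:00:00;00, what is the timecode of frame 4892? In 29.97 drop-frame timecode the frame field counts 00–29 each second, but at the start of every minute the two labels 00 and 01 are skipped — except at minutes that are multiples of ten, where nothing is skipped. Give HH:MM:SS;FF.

Each 10-minute DF block holds 10 × 60 × 30 − 9 × 2 = 17982 frames. 4892 ÷ 17982 → 0 full blocks, remainder 4892.
Within the partial block the first minute is 1800 frames and each further minute 1798, so 2 further minute boundaries passed. Total skipped labels = 18 × 0 + 2 × 2 = 4.
Non-drop label index = 4892 + 4 = 4896; at 30 labels/s that is 00:02:43:06, i.e. DF 00:02:43;06.

00:02:43;06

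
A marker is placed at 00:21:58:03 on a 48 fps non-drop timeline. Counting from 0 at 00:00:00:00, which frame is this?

frame 63267

Total seconds to the label: (0 × 3600 + 21 × 60 + 58) = 1318.
Frame index = 1318 × 48 + 3 = 63267.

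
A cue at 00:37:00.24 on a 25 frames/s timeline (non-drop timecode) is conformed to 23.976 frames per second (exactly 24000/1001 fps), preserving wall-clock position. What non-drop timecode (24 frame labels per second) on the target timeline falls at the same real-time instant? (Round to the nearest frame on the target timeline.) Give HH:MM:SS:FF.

Source frame index: (0×3600 + 37×60 + 0) × 25 + 24 = 55524.
Real time: 55524 / (25) = 55524/25 s.
Target frame: (55524/25) × (24000/1001) = 7614720/143 ≈ 53249.790 → 53250.
At 24 labels/s: frame 53250 → 00:36:58:18.

00:36:58:18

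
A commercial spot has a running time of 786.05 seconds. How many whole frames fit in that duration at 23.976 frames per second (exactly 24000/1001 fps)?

18846 frames

Frames = 786.05 × 24000/1001 = 18865200/1001 ≈ 18846.3536.
Complete frames: 18846.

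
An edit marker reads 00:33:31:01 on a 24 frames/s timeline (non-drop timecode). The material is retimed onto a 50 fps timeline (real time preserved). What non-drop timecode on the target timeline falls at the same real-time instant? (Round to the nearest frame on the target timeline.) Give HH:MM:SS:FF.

00:33:31:02

Source frame index: (0×3600 + 33×60 + 31) × 24 + 1 = 48265.
Real time: 48265 / (24) = 48265/24 s.
Target frame: (48265/24) × (50) = 1206625/12 ≈ 100552.083 → 100552.
At 50 labels/s: frame 100552 → 00:33:31:02.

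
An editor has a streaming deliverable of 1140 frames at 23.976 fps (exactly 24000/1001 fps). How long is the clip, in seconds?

47.5475 seconds

Running time = 1140 / (24000/1001) = 47.5475 s.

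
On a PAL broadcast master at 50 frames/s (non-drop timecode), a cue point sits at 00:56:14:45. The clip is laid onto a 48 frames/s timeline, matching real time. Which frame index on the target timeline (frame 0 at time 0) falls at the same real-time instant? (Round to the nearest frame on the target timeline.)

frame 161995

Source frame index: (0×3600 + 56×60 + 14) × 50 + 45 = 168745.
Real time: 168745 / (50) = 33749/10 s.
Target frame: (33749/10) × (48) = 809976/5 ≈ 161995.200 → 161995.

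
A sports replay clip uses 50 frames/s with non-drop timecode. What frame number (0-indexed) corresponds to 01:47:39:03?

Total seconds to the label: (1 × 3600 + 47 × 60 + 39) = 6459.
Frame index = 6459 × 50 + 3 = 322953.

frame 322953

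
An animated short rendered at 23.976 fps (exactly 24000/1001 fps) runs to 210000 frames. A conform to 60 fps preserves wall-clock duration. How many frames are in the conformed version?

Target frames = source frames × (target rate / source rate) = 210000 × (60)/(24000/1001) = 210000 × 1001/400 = 525525.

525525 frames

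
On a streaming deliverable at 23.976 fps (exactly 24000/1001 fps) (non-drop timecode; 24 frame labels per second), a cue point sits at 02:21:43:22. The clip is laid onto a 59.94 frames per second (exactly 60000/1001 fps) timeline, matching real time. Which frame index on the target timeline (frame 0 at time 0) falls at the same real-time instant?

Source frame index: (2×3600 + 21×60 + 43) × 24 + 22 = 204094.
Real time: 204094 / (24000/1001) = 102149047/12000 s.
Target frame: (102149047/12000) × (60000/1001) = 510235.

frame 510235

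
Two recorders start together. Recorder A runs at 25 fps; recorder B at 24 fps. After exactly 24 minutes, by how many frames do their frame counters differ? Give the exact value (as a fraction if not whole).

24 min = 1440 s.
A emits 25 × 1440 = 36000 frames; B emits 24 × 1440 = 34560.
Difference = 1440 frames; B is behind A.

1440 frames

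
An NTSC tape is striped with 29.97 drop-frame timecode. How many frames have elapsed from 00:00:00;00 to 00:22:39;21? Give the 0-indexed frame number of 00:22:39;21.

Complete 10-minute blocks: 2, each 17982 frames → 35964.
Remaining 2 whole minutes in the current block: 1800 + 1 × 1798 = 3598 frames.
Within the current minute: 39 × 30 + 21 − 2 = 1189 (labels ;00/;01 skipped at this minute). Total = 35964 + 3598 + 1189 = 40751.

40751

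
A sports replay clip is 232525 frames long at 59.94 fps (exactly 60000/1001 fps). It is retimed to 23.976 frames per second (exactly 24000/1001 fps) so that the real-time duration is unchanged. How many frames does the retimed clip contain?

Target frames = source frames × (target rate / source rate) = 232525 × (24000/1001)/(60000/1001) = 232525 × 2/5 = 93010.

93010 frames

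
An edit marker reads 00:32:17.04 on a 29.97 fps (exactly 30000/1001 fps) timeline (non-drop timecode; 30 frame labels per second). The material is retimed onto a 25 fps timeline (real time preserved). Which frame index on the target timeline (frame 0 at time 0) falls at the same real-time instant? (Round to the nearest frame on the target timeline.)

Source frame index: (0×3600 + 32×60 + 17) × 30 + 4 = 58114.
Real time: 58114 / (30000/1001) = 29086057/15000 s.
Target frame: (29086057/15000) × (25) = 29086057/600 ≈ 48476.762 → 48477.

frame 48477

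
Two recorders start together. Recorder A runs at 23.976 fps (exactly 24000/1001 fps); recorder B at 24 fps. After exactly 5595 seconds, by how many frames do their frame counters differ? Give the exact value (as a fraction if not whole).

134280/1001 frames

A emits 24000/1001 × 5595 = 134280000/1001 frames; B emits 24 × 5595 = 134280.
Difference = 134280/1001 frames (≈ 134.1459); B is ahead of A.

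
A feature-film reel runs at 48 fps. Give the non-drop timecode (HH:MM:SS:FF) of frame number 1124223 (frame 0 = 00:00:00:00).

06:30:21:15

1124223 ÷ 48 = 23421 full seconds, remainder 15 frames.
23421 s = 6 h 30 min 21 s.
Timecode: 06:30:21:15.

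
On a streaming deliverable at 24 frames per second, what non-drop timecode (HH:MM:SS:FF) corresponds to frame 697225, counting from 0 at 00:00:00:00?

697225 ÷ 24 = 29051 full seconds, remainder 1 frame.
29051 s = 8 h 4 min 11 s.
Timecode: 08:04:11:01.

08:04:11:01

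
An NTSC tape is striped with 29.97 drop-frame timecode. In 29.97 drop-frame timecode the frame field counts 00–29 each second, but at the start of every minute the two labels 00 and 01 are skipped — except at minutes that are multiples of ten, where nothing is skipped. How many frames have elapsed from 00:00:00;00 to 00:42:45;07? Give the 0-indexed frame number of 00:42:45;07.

Complete 10-minute blocks: 4, each 17982 frames → 71928.
Remaining 2 whole minutes in the current block: 1800 + 1 × 1798 = 3598 frames.
Within the current minute: 45 × 30 + 7 − 2 = 1355 (labels ;00/;01 skipped at this minute). Total = 71928 + 3598 + 1355 = 76881.

76881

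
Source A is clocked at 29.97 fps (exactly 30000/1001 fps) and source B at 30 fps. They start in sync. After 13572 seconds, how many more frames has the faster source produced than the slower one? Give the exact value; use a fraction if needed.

31320/77 frames

A emits 30000/1001 × 13572 = 31320000/77 frames; B emits 30 × 13572 = 407160.
Difference = 31320/77 frames (≈ 406.7532); B is ahead of A.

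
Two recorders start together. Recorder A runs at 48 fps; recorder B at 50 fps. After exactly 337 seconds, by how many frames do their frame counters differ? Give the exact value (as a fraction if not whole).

A emits 48 × 337 = 16176 frames; B emits 50 × 337 = 16850.
Difference = 674 frames; B is ahead of A.

674 frames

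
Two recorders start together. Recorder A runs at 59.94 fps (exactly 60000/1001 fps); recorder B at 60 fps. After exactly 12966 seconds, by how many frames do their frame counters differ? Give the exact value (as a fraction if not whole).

A emits 60000/1001 × 12966 = 777960000/1001 frames; B emits 60 × 12966 = 777960.
Difference = 777960/1001 frames (≈ 777.1828); B is ahead of A.

777960/1001 frames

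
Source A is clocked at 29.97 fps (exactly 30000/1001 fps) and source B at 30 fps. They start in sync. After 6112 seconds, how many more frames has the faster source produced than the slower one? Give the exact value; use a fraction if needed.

A emits 30000/1001 × 6112 = 183360000/1001 frames; B emits 30 × 6112 = 183360.
Difference = 183360/1001 frames (≈ 183.1768); B is ahead of A.

183360/1001 frames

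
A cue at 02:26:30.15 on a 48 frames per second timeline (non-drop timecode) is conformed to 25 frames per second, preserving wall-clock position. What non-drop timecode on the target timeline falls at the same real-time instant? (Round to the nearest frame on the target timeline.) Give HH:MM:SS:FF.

Source frame index: (2×3600 + 26×60 + 30) × 48 + 15 = 421935.
Real time: 421935 / (48) = 140645/16 s.
Target frame: (140645/16) × (25) = 3516125/16 ≈ 219757.812 → 219758.
At 25 labels/s: frame 219758 → 02:26:30:08.

02:26:30:08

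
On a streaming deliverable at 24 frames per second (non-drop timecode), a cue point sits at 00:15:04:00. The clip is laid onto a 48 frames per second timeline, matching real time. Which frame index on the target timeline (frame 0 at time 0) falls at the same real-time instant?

frame 43392

Source frame index: (0×3600 + 15×60 + 4) × 24 + 0 = 21696.
Real time: 21696 / (24) = 904 s.
Target frame: (904) × (48) = 43392.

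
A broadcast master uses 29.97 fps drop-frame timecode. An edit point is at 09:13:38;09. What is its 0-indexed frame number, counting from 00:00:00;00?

995553

Complete 10-minute blocks: 55, each 17982 frames → 989010.
Remaining 3 whole minutes in the current block: 1800 + 2 × 1798 = 5396 frames.
Within the current minute: 38 × 30 + 9 − 2 = 1147 (labels ;00/;01 skipped at this minute). Total = 989010 + 5396 + 1147 = 995553.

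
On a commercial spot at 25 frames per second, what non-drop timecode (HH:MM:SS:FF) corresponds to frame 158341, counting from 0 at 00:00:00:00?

158341 ÷ 25 = 6333 full seconds, remainder 16 frames.
6333 s = 1 h 45 min 33 s.
Timecode: 01:45:33:16.

01:45:33:16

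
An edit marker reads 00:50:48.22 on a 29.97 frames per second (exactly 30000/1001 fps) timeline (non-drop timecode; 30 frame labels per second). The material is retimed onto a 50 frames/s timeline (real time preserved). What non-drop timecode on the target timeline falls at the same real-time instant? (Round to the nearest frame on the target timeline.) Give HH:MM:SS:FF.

00:50:51:39

Source frame index: (0×3600 + 50×60 + 48) × 30 + 22 = 91462.
Real time: 91462 / (30000/1001) = 45776731/15000 s.
Target frame: (45776731/15000) × (50) = 45776731/300 ≈ 152589.103 → 152589.
At 50 labels/s: frame 152589 → 00:50:51:39.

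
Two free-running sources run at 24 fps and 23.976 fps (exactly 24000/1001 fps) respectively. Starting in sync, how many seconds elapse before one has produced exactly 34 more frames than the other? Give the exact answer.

17017/12 seconds

The gap grows by |24000/1001 − 24| = 24/1001 frames per second.
Time for a 34-frame gap: 34 ÷ (24/1001) = 17017/12 s.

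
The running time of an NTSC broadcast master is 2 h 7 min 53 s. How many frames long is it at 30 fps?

2 h 7 min 53 s = 7673 s.
Frames = 7673 × 30 = 230190.

230190 frames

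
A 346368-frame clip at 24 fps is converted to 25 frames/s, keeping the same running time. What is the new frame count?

Target frames = source frames × (target rate / source rate) = 346368 × (25)/(24) = 346368 × 25/24 = 360800.

360800 frames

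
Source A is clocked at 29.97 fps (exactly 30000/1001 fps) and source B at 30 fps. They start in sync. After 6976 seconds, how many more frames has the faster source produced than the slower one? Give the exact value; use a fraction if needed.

A emits 30000/1001 × 6976 = 209280000/1001 frames; B emits 30 × 6976 = 209280.
Difference = 209280/1001 frames (≈ 209.0709); B is ahead of A.

209280/1001 frames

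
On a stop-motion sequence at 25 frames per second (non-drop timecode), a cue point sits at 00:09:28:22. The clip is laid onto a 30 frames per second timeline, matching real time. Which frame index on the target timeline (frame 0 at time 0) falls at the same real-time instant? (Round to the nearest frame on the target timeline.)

frame 17066

Source frame index: (0×3600 + 9×60 + 28) × 25 + 22 = 14222.
Real time: 14222 / (25) = 14222/25 s.
Target frame: (14222/25) × (30) = 85332/5 ≈ 17066.400 → 17066.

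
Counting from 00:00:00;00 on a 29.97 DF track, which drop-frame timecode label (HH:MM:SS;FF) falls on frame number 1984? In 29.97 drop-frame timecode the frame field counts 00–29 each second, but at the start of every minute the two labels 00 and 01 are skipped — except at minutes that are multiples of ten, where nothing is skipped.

00:01:06;06

Ten DF minutes hold 17982 frames, so frame 1984 lies in block 0 (frames 0–17981) with 1984 frames into that block.
The block's first minute is 1800 frames and the rest 1798 each; 1984 frames reaches minute 1, so 0 × 18 + 1 × 2 = 2 labels have been skipped so far.
Adding those back, label number 1984 + 2 = 1986 at 30 labels/s is 66 s + 6 f = 0 h 1 min 6 s frame 6, i.e. 00:01:06;06.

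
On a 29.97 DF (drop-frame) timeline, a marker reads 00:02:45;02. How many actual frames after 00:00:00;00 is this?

As if non-drop at 30 labels/s: (0 × 3600 + 2 × 60 + 45) × 30 + 2 = 4952.
Minute boundaries passed: 2; those not divisible by 10: 2 − 0 = 2; dropped labels = 2 × 2 = 4.
Actual frame index = 4952 − 4 = 4948.

4948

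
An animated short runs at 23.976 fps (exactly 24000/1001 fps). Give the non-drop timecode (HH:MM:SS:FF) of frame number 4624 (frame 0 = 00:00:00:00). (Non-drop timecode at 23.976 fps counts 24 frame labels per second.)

4624 ÷ 24 = 192 full seconds, remainder 16 frames.
192 s = 0 h 3 min 12 s.
Timecode: 00:03:12:16.

00:03:12:16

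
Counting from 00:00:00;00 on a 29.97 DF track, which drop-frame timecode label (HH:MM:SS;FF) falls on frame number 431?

00:00:14;11

Each 10-minute DF block holds 10 × 60 × 30 − 9 × 2 = 17982 frames. 431 ÷ 17982 → 0 full blocks, remainder 431.
Within the partial block the first minute is 1800 frames and each further minute 1798, so 0 further minute boundaries passed. Total skipped labels = 18 × 0 + 2 × 0 = 0.
Non-drop label index = 431 + 0 = 431; at 30 labels/s that is 00:00:14:11, i.e. DF 00:00:14;11.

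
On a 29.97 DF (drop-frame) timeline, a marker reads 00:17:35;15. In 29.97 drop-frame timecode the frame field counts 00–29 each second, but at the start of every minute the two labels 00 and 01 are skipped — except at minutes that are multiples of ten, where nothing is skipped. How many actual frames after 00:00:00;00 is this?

As if non-drop at 30 labels/s: (0 × 3600 + 17 × 60 + 35) × 30 + 15 = 31665.
Minute boundaries passed: 17; those not divisible by 10: 17 − 1 = 16; dropped labels = 2 × 16 = 32.
Actual frame index = 31665 − 32 = 31633.

31633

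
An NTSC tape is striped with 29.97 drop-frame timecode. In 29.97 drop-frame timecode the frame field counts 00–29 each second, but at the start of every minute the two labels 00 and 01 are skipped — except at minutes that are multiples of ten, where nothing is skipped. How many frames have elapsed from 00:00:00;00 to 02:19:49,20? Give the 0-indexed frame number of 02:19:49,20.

Complete 10-minute blocks: 13, each 17982 frames → 233766.
Remaining 9 whole minutes in the current block: 1800 + 8 × 1798 = 16184 frames.
Within the current minute: 49 × 30 + 20 − 2 = 1488 (labels ;00/;01 skipped at this minute). Total = 233766 + 16184 + 1488 = 251438.

251438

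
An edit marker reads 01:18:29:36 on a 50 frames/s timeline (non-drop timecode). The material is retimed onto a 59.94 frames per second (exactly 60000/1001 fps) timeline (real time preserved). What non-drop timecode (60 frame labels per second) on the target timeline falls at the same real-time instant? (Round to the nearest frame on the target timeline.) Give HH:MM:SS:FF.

01:18:25:01

Source frame index: (1×3600 + 18×60 + 29) × 50 + 36 = 235486.
Real time: 235486 / (50) = 117743/25 s.
Target frame: (117743/25) × (60000/1001) = 282583200/1001 ≈ 282300.899 → 282301.
At 60 labels/s: frame 282301 → 01:18:25:01.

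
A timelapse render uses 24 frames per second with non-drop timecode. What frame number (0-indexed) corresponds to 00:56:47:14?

Total seconds to the label: (0 × 3600 + 56 × 60 + 47) = 3407.
Frame index = 3407 × 24 + 14 = 81782.

frame 81782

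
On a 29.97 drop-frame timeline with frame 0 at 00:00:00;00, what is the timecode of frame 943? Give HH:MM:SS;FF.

00:00:31;13

Each 10-minute DF block holds 10 × 60 × 30 − 9 × 2 = 17982 frames. 943 ÷ 17982 → 0 full blocks, remainder 943.
Within the partial block the first minute is 1800 frames and each further minute 1798, so 0 further minute boundaries passed. Total skipped labels = 18 × 0 + 2 × 0 = 0.
Non-drop label index = 943 + 0 = 943; at 30 labels/s that is 00:00:31:13, i.e. DF 00:00:31;13.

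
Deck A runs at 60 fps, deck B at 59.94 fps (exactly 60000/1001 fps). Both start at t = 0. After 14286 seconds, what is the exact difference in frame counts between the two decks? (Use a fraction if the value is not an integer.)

A emits 60 × 14286 = 857160 frames; B emits 60000/1001 × 14286 = 857160000/1001.
Difference = 857160/1001 frames (≈ 856.3037); B is behind A.

857160/1001 frames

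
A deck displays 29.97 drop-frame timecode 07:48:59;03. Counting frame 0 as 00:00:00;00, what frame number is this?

As if non-drop at 30 labels/s: (7 × 3600 + 48 × 60 + 59) × 30 + 3 = 844173.
Minute boundaries passed: 468; those not divisible by 10: 468 − 46 = 422; dropped labels = 2 × 422 = 844.
Actual frame index = 844173 − 844 = 843329.

843329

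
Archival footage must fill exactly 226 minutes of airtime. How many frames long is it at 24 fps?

325440 frames

226 min = 13560 s.
Frames = 13560 × 24 = 325440.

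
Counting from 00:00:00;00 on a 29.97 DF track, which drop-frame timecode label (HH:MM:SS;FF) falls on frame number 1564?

00:00:52;04

Ten DF minutes hold 17982 frames, so frame 1564 lies in block 0 (frames 0–17981) with 1564 frames into that block.
The block's first minute is 1800 frames and the rest 1798 each; 1564 frames reaches minute 0, so 0 × 18 + 0 × 2 = 0 labels have been skipped so far.
Adding those back, label number 1564 + 0 = 1564 at 30 labels/s is 52 s + 4 f = 0 h 0 min 52 s frame 4, i.e. 00:00:52;04.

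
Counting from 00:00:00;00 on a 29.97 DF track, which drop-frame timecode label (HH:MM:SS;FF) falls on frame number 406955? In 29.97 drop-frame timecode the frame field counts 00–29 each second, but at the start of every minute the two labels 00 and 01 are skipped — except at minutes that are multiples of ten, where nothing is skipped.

Ten DF minutes hold 17982 frames, so frame 406955 lies in block 22 (frames 395604–413585) with 11351 frames into that block.
The block's first minute is 1800 frames and the rest 1798 each; 11351 frames reaches minute 6, so 22 × 18 + 6 × 2 = 408 labels have been skipped so far.
Adding those back, label number 406955 + 408 = 407363 at 30 labels/s is 13578 s + 23 f = 3 h 46 min 18 s frame 23, i.e. 03:46:18;23.

03:46:18;23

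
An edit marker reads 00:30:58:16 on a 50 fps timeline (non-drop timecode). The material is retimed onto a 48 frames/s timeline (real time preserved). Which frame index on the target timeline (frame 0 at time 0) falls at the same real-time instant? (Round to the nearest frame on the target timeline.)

frame 89199

Source frame index: (0×3600 + 30×60 + 58) × 50 + 16 = 92916.
Real time: 92916 / (50) = 46458/25 s.
Target frame: (46458/25) × (48) = 2229984/25 ≈ 89199.360 → 89199.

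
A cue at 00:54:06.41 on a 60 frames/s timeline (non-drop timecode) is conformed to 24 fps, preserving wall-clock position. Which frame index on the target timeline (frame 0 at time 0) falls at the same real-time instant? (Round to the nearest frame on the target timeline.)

frame 77920

Source frame index: (0×3600 + 54×60 + 6) × 60 + 41 = 194801.
Real time: 194801 / (60) = 194801/60 s.
Target frame: (194801/60) × (24) = 389602/5 ≈ 77920.400 → 77920.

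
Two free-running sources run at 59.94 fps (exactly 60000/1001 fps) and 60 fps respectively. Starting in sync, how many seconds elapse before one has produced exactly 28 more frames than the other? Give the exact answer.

The gap grows by |60 − 60000/1001| = 60/1001 frames per second.
Time for a 28-frame gap: 28 ÷ (60/1001) = 7007/15 s.

7007/15 seconds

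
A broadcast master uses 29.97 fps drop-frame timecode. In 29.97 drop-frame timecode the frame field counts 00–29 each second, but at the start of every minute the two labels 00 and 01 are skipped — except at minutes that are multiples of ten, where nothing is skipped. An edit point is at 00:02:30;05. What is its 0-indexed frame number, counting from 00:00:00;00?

Complete 10-minute blocks: 0, each 17982 frames → 0.
Remaining 2 whole minutes in the current block: 1800 + 1 × 1798 = 3598 frames.
Within the current minute: 30 × 30 + 5 − 2 = 903 (labels ;00/;01 skipped at this minute). Total = 0 + 3598 + 903 = 4501.

4501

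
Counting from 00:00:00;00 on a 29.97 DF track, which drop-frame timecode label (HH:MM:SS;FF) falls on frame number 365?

Ten DF minutes hold 17982 frames, so frame 365 lies in block 0 (frames 0–17981) with 365 frames into that block.
The block's first minute is 1800 frames and the rest 1798 each; 365 frames reaches minute 0, so 0 × 18 + 0 × 2 = 0 labels have been skipped so far.
Adding those back, label number 365 + 0 = 365 at 30 labels/s is 12 s + 5 f = 0 h 0 min 12 s frame 5, i.e. 00:00:12;05.

00:00:12;05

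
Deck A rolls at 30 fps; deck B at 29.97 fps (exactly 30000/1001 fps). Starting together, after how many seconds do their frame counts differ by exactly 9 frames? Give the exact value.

The gap grows by |30000/1001 − 30| = 30/1001 frames per second.
Time for a 9-frame gap: 9 ÷ (30/1001) = 300.3 s.

300.3 seconds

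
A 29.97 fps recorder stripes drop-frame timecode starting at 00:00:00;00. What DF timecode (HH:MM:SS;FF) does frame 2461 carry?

Ten DF minutes hold 17982 frames, so frame 2461 lies in block 0 (frames 0–17981) with 2461 frames into that block.
The block's first minute is 1800 frames and the rest 1798 each; 2461 frames reaches minute 1, so 0 × 18 + 1 × 2 = 2 labels have been skipped so far.
Adding those back, label number 2461 + 2 = 2463 at 30 labels/s is 82 s + 3 f = 0 h 1 min 22 s frame 3, i.e. 00:01:22;03.

00:01:22;03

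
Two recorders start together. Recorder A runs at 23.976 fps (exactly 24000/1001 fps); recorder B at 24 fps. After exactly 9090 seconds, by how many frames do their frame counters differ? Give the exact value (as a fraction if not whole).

A emits 24000/1001 × 9090 = 218160000/1001 frames; B emits 24 × 9090 = 218160.
Difference = 218160/1001 frames (≈ 217.9421); B is ahead of A.

218160/1001 frames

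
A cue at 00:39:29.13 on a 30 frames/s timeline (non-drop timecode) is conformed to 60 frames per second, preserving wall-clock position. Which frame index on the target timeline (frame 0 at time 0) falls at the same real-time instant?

Source frame index: (0×3600 + 39×60 + 29) × 30 + 13 = 71083.
Real time: 71083 / (30) = 71083/30 s.
Target frame: (71083/30) × (60) = 142166.

frame 142166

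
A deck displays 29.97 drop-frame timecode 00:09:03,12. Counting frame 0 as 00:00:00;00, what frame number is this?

16284

Complete 10-minute blocks: 0, each 17982 frames → 0.
Remaining 9 whole minutes in the current block: 1800 + 8 × 1798 = 16184 frames.
Within the current minute: 3 × 30 + 12 − 2 = 100 (labels ;00/;01 skipped at this minute). Total = 0 + 16184 + 100 = 16284.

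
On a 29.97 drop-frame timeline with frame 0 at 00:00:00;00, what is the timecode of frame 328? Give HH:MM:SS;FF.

Ten DF minutes hold 17982 frames, so frame 328 lies in block 0 (frames 0–17981) with 328 frames into that block.
The block's first minute is 1800 frames and the rest 1798 each; 328 frames reaches minute 0, so 0 × 18 + 0 × 2 = 0 labels have been skipped so far.
Adding those back, label number 328 + 0 = 328 at 30 labels/s is 10 s + 28 f = 0 h 0 min 10 s frame 28, i.e. 00:00:10;28.

00:00:10;28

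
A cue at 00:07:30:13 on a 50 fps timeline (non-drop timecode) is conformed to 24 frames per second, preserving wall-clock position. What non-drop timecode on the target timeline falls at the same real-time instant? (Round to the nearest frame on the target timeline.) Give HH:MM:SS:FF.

Source frame index: (0×3600 + 7×60 + 30) × 50 + 13 = 22513.
Real time: 22513 / (50) = 22513/50 s.
Target frame: (22513/50) × (24) = 270156/25 ≈ 10806.240 → 10806.
At 24 labels/s: frame 10806 → 00:07:30:06.

00:07:30:06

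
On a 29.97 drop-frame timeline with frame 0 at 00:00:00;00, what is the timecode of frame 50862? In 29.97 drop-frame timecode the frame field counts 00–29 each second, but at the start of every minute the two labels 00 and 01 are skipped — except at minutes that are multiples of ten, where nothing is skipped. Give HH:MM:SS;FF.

00:28:17;04

Each 10-minute DF block holds 10 × 60 × 30 − 9 × 2 = 17982 frames. 50862 ÷ 17982 → 2 full blocks, remainder 14898.
Within the partial block the first minute is 1800 frames and each further minute 1798, so 8 further minute boundaries passed. Total skipped labels = 18 × 2 + 2 × 8 = 52.
Non-drop label index = 50862 + 52 = 50914; at 30 labels/s that is 00:28:17:04, i.e. DF 00:28:17;04.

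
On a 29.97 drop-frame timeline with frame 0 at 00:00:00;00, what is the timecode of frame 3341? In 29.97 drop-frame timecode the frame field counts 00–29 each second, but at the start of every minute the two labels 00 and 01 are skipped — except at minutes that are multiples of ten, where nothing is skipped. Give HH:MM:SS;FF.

00:01:51;13

Each 10-minute DF block holds 10 × 60 × 30 − 9 × 2 = 17982 frames. 3341 ÷ 17982 → 0 full blocks, remainder 3341.
Within the partial block the first minute is 1800 frames and each further minute 1798, so 1 further minute boundary passed. Total skipped labels = 18 × 0 + 2 × 1 = 2.
Non-drop label index = 3341 + 2 = 3343; at 30 labels/s that is 00:01:51:13, i.e. DF 00:01:51;13.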